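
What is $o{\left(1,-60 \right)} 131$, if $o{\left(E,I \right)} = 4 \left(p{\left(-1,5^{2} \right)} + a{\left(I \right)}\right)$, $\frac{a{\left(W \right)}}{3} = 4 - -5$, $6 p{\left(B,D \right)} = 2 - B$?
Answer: $14410$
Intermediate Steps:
$p{\left(B,D \right)} = \frac{1}{3} - \frac{B}{6}$ ($p{\left(B,D \right)} = \frac{2 - B}{6} = \frac{1}{3} - \frac{B}{6}$)
$a{\left(W \right)} = 27$ ($a{\left(W \right)} = 3 \left(4 - -5\right) = 3 \left(4 + 5\right) = 3 \cdot 9 = 27$)
$o{\left(E,I \right)} = 110$ ($o{\left(E,I \right)} = 4 \left(\left(\frac{1}{3} - - \frac{1}{6}\right) + 27\right) = 4 \left(\left(\frac{1}{3} + \frac{1}{6}\right) + 27\right) = 4 \left(\frac{1}{2} + 27\right) = 4 \cdot \frac{55}{2} = 110$)
$o{\left(1,-60 \right)} 131 = 110 \cdot 131 = 14410$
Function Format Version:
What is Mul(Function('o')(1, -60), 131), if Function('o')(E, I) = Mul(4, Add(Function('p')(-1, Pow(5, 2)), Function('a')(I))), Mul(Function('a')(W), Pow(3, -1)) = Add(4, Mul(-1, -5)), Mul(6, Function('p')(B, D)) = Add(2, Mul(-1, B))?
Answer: 14410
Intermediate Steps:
Function('p')(B, D) = Add(Rational(1, 3), Mul(Rational(-1, 6), B)) (Function('p')(B, D) = Mul(Rational(1, 6), Add(2, Mul(-1, B))) = Add(Rational(1, 3), Mul(Rational(-1, 6), B)))
Function('a')(W) = 27 (Function('a')(W) = Mul(3, Add(4, Mul(-1, -5))) = Mul(3, Add(4, 5)) = Mul(3, 9) = 27)
Function('o')(E, I) = 110 (Function('o')(E, I) = Mul(4, Add(Add(Rational(1, 3), Mul(Rational(-1, 6), -1)), 27)) = Mul(4, Add(Add(Rational(1, 3), Rational(1, 6)), 27)) = Mul(4, Add(Rational(1, 2), 27)) = Mul(4, Rational(55, 2)) = 110)
Mul(Function('o')(1, -60), 131) = Mul(110, 131) = 14410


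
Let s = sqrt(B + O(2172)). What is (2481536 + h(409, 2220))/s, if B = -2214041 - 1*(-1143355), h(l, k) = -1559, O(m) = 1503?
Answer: -2479977*I*sqrt(1069183)/1069183 ≈ -2398.4*I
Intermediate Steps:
B = -1070686 (B = -2214041 + 1143355 = -1070686)
s = I*sqrt(1069183) (s = sqrt(-1070686 + 1503) = sqrt(-1069183) = I*sqrt(1069183) ≈ 1034.0*I)
(2481536 + h(409, 2220))/s = (2481536 - 1559)/((I*sqrt(1069183))) = 2479977*(-I*sqrt(1069183)/1069183) = -2479977*I*sqrt(1069183)/1069183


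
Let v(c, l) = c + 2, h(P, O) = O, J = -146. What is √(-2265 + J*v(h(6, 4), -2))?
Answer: 3*I*√349 ≈ 56.045*I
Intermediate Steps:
v(c, l) = 2 + c
√(-2265 + J*v(h(6, 4), -2)) = √(-2265 - 146*(2 + 4)) = √(-2265 - 146*6) = √(-2265 - 876) = √(-3141) = 3*I*√349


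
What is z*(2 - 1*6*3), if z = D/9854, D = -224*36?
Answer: 64512/4927 ≈ 13.094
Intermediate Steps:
D = -8064
z = -4032/4927 (z = -8064/9854 = -8064*1/9854 = -4032/4927 ≈ -0.81835)
z*(2 - 1*6*3) = -4032*(2 - 1*6*3)/4927 = -4032*(2 - 6*3)/4927 = -4032*(2 - 18)/4927 = -4032/4927*(-16) = 64512/4927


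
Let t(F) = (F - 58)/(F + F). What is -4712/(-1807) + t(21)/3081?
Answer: 46898105/17986878 ≈ 2.6073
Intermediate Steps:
t(F) = (-58 + F)/(2*F) (t(F) = (-58 + F)/((2*F)) = (-58 + F)*(1/(2*F)) = (-58 + F)/(2*F))
-4712/(-1807) + t(21)/3081 = -4712/(-1807) + ((1/2)*(-58 + 21)/21)/3081 = -4712*(-1/1807) + ((1/2)*(1/21)*(-37))*(1/3081) = 4712/1807 - 37/42*1/3081 = 4712/1807 - 37/129402 = 46898105/17986878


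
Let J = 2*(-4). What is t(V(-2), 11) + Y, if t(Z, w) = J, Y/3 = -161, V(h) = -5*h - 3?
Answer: -491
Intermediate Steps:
V(h) = -3 - 5*h
Y = -483 (Y = 3*(-161) = -483)
J = -8
t(Z, w) = -8
t(V(-2), 11) + Y = -8 - 483 = -491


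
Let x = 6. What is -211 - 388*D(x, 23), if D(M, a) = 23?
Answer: -9135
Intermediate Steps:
-211 - 388*D(x, 23) = -211 - 388*23 = -211 - 8924 = -9135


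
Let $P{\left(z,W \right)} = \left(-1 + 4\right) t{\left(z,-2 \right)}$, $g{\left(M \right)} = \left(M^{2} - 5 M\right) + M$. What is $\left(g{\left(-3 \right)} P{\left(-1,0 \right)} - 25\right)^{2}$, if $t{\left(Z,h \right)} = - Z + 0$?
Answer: $1444$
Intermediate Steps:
$g{\left(M \right)} = M^{2} - 4 M$
$t{\left(Z,h \right)} = - Z$
$P{\left(z,W \right)} = - 3 z$ ($P{\left(z,W \right)} = \left(-1 + 4\right) \left(- z\right) = 3 \left(- z\right) = - 3 z$)
$\left(g{\left(-3 \right)} P{\left(-1,0 \right)} - 25\right)^{2} = \left(- 3 \left(-4 - 3\right) \left(\left(-3\right) \left(-1\right)\right) - 25\right)^{2} = \left(\left(-3\right) \left(-7\right) 3 - 25\right)^{2} = \left(21 \cdot 3 - 25\right)^{2} = \left(63 - 25\right)^{2} = 38^{2} = 1444$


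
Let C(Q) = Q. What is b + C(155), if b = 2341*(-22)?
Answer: -51347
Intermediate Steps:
b = -51502
b + C(155) = -51502 + 155 = -51347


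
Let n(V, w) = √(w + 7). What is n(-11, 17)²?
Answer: 24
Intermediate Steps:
n(V, w) = √(7 + w)
n(-11, 17)² = (√(7 + 17))² = (√24)² = (2*√6)² = 24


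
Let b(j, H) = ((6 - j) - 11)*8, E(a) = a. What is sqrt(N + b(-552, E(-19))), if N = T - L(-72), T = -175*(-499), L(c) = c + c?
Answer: 3*sqrt(10205) ≈ 303.06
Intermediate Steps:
L(c) = 2*c
T = 87325
b(j, H) = -40 - 8*j (b(j, H) = (-5 - j)*8 = -40 - 8*j)
N = 87469 (N = 87325 - 2*(-72) = 87325 - 1*(-144) = 87325 + 144 = 87469)
sqrt(N + b(-552, E(-19))) = sqrt(87469 + (-40 - 8*(-552))) = sqrt(87469 + (-40 + 4416)) = sqrt(87469 + 4376) = sqrt(91845) = 3*sqrt(10205)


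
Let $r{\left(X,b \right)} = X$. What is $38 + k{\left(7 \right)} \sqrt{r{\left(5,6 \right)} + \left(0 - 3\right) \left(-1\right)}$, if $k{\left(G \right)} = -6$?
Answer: $38 - 12 \sqrt{2} \approx 21.029$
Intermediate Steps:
$38 + k{\left(7 \right)} \sqrt{r{\left(5,6 \right)} + \left(0 - 3\right) \left(-1\right)} = 38 - 6 \sqrt{5 + \left(0 - 3\right) \left(-1\right)} = 38 - 6 \sqrt{5 - -3} = 38 - 6 \sqrt{5 + 3} = 38 - 6 \sqrt{8} = 38 - 6 \cdot 2 \sqrt{2} = 38 - 12 \sqrt{2}$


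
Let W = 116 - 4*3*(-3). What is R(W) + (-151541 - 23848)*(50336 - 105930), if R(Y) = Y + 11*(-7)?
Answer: 9750576141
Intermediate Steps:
W = 152 (W = 116 - 12*(-3) = 116 + 36 = 152)
R(Y) = -77 + Y (R(Y) = Y - 77 = -77 + Y)
R(W) + (-151541 - 23848)*(50336 - 105930) = (-77 + 152) + (-151541 - 23848)*(50336 - 105930) = 75 - 175389*(-55594) = 75 + 9750576066 = 9750576141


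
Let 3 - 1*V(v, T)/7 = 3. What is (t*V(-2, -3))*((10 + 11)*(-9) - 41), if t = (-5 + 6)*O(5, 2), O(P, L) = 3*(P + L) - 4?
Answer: 0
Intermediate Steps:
V(v, T) = 0 (V(v, T) = 21 - 7*3 = 21 - 21 = 0)
O(P, L) = -4 + 3*L + 3*P (O(P, L) = 3*(L + P) - 4 = (3*L + 3*P) - 4 = -4 + 3*L + 3*P)
t = 17 (t = (-5 + 6)*(-4 + 3*2 + 3*5) = 1*(-4 + 6 + 15) = 1*17 = 17)
(t*V(-2, -3))*((10 + 11)*(-9) - 41) = (17*0)*((10 + 11)*(-9) - 41) = 0*(21*(-9) - 41) = 0*(-189 - 41) = 0*(-230) = 0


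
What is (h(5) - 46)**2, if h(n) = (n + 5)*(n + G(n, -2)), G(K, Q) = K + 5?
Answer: 10816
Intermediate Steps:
G(K, Q) = 5 + K
h(n) = (5 + n)*(5 + 2*n) (h(n) = (n + 5)*(n + (5 + n)) = (5 + n)*(5 + 2*n))
(h(5) - 46)**2 = ((25 + 2*5**2 + 15*5) - 46)**2 = ((25 + 2*25 + 75) - 46)**2 = ((25 + 50 + 75) - 46)**2 = (150 - 46)**2 = 104**2 = 10816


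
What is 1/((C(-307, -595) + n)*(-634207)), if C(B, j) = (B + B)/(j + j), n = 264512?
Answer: -85/14259233583147 ≈ -5.9611e-12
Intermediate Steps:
C(B, j) = B/j (C(B, j) = (2*B)/((2*j)) = (2*B)*(1/(2*j)) = B/j)
1/((C(-307, -595) + n)*(-634207)) = 1/((-307/(-595) + 264512)*(-634207)) = -1/634207/(-307*(-1/595) + 264512) = -1/634207/(307/595 + 264512) = -1/634207/(157384947/595) = (595/157384947)*(-1/634207) = -85/14259233583147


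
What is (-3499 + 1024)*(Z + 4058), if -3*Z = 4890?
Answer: -6009300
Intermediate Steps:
Z = -1630 (Z = -1/3*4890 = -1630)
(-3499 + 1024)*(Z + 4058) = (-3499 + 1024)*(-1630 + 4058) = -2475*2428 = -6009300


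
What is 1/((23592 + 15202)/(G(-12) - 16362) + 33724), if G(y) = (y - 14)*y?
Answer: 8025/270615703 ≈ 2.9655e-5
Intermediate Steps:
G(y) = y*(-14 + y) (G(y) = (-14 + y)*y = y*(-14 + y))
1/((23592 + 15202)/(G(-12) - 16362) + 33724) = 1/((23592 + 15202)/(-12*(-14 - 12) - 16362) + 33724) = 1/(38794/(-12*(-26) - 16362) + 33724) = 1/(38794/(312 - 16362) + 33724) = 1/(38794/(-16050) + 33724) = 1/(38794*(-1/16050) + 33724) = 1/(-19397/8025 + 33724) = 1/(270615703/8025) = 8025/270615703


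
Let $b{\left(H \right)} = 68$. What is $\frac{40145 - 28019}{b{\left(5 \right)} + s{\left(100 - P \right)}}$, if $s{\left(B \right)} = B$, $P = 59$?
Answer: $\frac{12126}{109} \approx 111.25$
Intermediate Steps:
$\frac{40145 - 28019}{b{\left(5 \right)} + s{\left(100 - P \right)}} = \frac{40145 - 28019}{68 + \left(100 - 59\right)} = \frac{12126}{68 + \left(100 - 59\right)} = \frac{12126}{68 + 41} = \frac{12126}{109}$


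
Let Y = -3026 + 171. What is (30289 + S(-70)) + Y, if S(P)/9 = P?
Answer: 26804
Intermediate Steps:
Y = -2855
S(P) = 9*P
(30289 + S(-70)) + Y = (30289 + 9*(-70)) - 2855 = (30289 - 630) - 2855 = 29659 - 2855 = 26804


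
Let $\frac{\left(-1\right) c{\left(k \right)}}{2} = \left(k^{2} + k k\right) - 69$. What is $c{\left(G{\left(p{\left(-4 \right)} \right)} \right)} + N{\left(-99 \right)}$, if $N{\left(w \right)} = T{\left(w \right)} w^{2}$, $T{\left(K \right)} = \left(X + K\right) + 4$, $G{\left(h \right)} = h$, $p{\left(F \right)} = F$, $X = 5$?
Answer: $-882016$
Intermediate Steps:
$c{\left(k \right)} = 138 - 4 k^{2}$ ($c{\left(k \right)} = - 2 \left(\left(k^{2} + k k\right) - 69\right) = - 2 \left(\left(k^{2} + k^{2}\right) - 69\right) = - 2 \left(2 k^{2} - 69\right) = - 2 \left(-69 + 2 k^{2}\right) = 138 - 4 k^{2}$)
$T{\left(K \right)} = 9 + K$ ($T{\left(K \right)} = \left(5 + K\right) + 4 = 9 + K$)
$N{\left(w \right)} = w^{2} \left(9 + w\right)$ ($N{\left(w \right)} = \left(9 + w\right) w^{2} = w^{2} \left(9 + w\right)$)
$c{\left(G{\left(p{\left(-4 \right)} \right)} \right)} + N{\left(-99 \right)} = \left(138 - 4 \left(-4\right)^{2}\right) + \left(-99\right)^{2} \left(9 - 99\right) = \left(138 - 64\right) + 9801 \left(-90\right) = \left(138 - 64\right) - 882090 = 74 - 882090 = -882016$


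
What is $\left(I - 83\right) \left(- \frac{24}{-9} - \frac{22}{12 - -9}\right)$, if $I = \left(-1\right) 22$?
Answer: $-170$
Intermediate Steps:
$I = -22$
$\left(I - 83\right) \left(- \frac{24}{-9} - \frac{22}{12 - -9}\right) = \left(-22 - 83\right) \left(- \frac{24}{-9} - \frac{22}{12 - -9}\right) = - 105 \left(\left(-24\right) \left(- \frac{1}{9}\right) - \frac{22}{12 + 9}\right) = - 105 \left(\frac{8}{3} - \frac{22}{21}\right) = \left(-105\right) \frac{34}{21} = -170$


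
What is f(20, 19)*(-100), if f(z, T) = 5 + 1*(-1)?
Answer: -400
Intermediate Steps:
f(z, T) = 4 (f(z, T) = 5 - 1 = 4)
f(20, 19)*(-100) = 4*(-100) = -400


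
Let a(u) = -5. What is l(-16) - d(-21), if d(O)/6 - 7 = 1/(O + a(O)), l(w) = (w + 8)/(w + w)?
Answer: -2159/52 ≈ -41.519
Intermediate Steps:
l(w) = (8 + w)/(2*w) (l(w) = (8 + w)/((2*w)) = (8 + w)*(1/(2*w)) = (8 + w)/(2*w))
d(O) = 42 + 6/(-5 + O) (d(O) = 42 + 6/(O - 5) = 42 + 6/(-5 + O))
l(-16) - d(-21) = (½)*(8 - 16)/(-16) - 6*(-34 + 7*(-21))/(-5 - 21) = (½)*(-1/16)*(-8) - 6*(-34 - 147)/(-26) = ¼ - 6*(-1)*(-181)/26 = ¼ - 1*543/13 = ¼ - 543/13 = -2159/52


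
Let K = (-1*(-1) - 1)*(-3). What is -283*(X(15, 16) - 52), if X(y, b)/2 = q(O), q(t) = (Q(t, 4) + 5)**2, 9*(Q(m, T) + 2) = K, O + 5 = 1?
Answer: 9622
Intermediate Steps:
O = -4 (O = -5 + 1 = -4)
K = 0 (K = (1 - 1)*(-3) = 0*(-3) = 0)
Q(m, T) = -2 (Q(m, T) = -2 + (1/9)*0 = -2 + 0 = -2)
q(t) = 9 (q(t) = (-2 + 5)**2 = 3**2 = 9)
X(y, b) = 18 (X(y, b) = 2*9 = 18)
-283*(X(15, 16) - 52) = -283*(18 - 52) = -283*(-34) = 9622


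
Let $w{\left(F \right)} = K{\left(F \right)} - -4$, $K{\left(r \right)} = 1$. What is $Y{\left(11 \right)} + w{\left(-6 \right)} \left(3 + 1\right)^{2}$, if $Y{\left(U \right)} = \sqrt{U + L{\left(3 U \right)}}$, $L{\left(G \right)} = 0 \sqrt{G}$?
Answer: $80 + \sqrt{11} \approx 83.317$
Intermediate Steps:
$L{\left(G \right)} = 0$
$Y{\left(U \right)} = \sqrt{U}$ ($Y{\left(U \right)} = \sqrt{U + 0} = \sqrt{U}$)
$w{\left(F \right)} = 5$ ($w{\left(F \right)} = 1 - -4 = 1 + 4 = 5$)
$Y{\left(11 \right)} + w{\left(-6 \right)} \left(3 + 1\right)^{2} = \sqrt{11} + 5 \left(3 + 1\right)^{2} = \sqrt{11} + 5 \cdot 4^{2} = \sqrt{11} + 5 \cdot 16 = \sqrt{11} + 80 = 80 + \sqrt{11}$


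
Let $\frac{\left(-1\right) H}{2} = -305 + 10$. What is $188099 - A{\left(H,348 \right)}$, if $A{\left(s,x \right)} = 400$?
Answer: $187699$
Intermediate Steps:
$H = 590$ ($H = - 2 \left(-305 + 10\right) = \left(-2\right) \left(-295\right) = 590$)
$188099 - A{\left(H,348 \right)} = 188099 - 400 = 187699$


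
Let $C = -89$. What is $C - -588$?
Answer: $499$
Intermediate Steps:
$C - -588 = -89 - -588 = -89 + 588 = 499$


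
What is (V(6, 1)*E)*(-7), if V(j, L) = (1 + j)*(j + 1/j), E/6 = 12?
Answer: -21756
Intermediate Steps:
E = 72 (E = 6*12 = 72)
(V(6, 1)*E)*(-7) = ((1 + 6 + 1/6 + 6**2)*72)*(-7) = ((1 + 6 + 1/6 + 36)*72)*(-7) = ((259/6)*72)*(-7) = 3108*(-7) = -21756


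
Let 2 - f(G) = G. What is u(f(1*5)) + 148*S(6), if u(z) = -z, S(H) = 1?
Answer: 151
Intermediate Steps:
f(G) = 2 - G
u(f(1*5)) + 148*S(6) = -(2 - 5) + 148*1 = -(2 - 1*5) + 148 = -(2 - 5) + 148 = -1*(-3) + 148 = 3 + 148 = 151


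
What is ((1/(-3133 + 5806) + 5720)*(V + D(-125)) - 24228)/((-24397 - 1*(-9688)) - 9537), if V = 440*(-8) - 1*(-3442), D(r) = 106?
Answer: -181673132/32404779 ≈ -5.6064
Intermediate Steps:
V = -78 (V = -3520 + 3442 = -78)
((1/(-3133 + 5806) + 5720)*(V + D(-125)) - 24228)/((-24397 - 1*(-9688)) - 9537) = ((1/(-3133 + 5806) + 5720)*(-78 + 106) - 24228)/((-24397 - 1*(-9688)) - 9537) = ((1/2673 + 5720)*28 - 24228)/((-24397 + 9688) - 9537) = ((1/2673 + 5720)*28 - 24228)/(-14709 - 9537) = ((15289561/2673)*28 - 24228)/(-24246) = (428107708/2673 - 24228)*(-1/24246) = (363346264/2673)*(-1/24246) = -181673132/32404779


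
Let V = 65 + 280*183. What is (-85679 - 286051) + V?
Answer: -320425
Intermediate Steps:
V = 51305 (V = 65 + 51240 = 51305)
(-85679 - 286051) + V = (-85679 - 286051) + 51305 = -371730 + 51305 = -320425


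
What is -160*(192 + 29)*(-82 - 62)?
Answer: 5091840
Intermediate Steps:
-160*(192 + 29)*(-82 - 62) = -35360*(-144) = -160*(-31824) = 5091840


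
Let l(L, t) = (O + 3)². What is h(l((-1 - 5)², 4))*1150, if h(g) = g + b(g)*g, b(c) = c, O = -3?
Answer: 0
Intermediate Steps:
l(L, t) = 0 (l(L, t) = (-3 + 3)² = 0² = 0)
h(g) = g + g² (h(g) = g + g*g = g + g²)
h(l((-1 - 5)², 4))*1150 = (0*(1 + 0))*1150 = (0*1)*1150 = 0*1150 = 0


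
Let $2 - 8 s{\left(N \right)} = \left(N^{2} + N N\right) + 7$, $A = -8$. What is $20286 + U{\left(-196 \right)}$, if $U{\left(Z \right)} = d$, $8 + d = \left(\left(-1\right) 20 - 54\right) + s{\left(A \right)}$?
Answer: $\frac{161499}{8} \approx 20187.0$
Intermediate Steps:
$s{\left(N \right)} = - \frac{5}{8} - \frac{N^{2}}{4}$ ($s{\left(N \right)} = \frac{1}{4} - \frac{\left(N^{2} + N N\right) + 7}{8} = \frac{1}{4} - \frac{\left(N^{2} + N^{2}\right) + 7}{8} = \frac{1}{4} - \frac{2 N^{2} + 7}{8} = \frac{1}{4} - \frac{7 + 2 N^{2}}{8} = \frac{1}{4} - \left(\frac{7}{8} + \frac{N^{2}}{4}\right) = - \frac{5}{8} - \frac{N^{2}}{4}$)
$d = - \frac{789}{8}$ ($d = -8 - \left(\frac{597}{8} + 16\right) = -8 - \frac{725}{8} = - \frac{789}{8} \approx -98.625$)
$U{\left(Z \right)} = - \frac{789}{8}$
$20286 + U{\left(-196 \right)} = 20286 - \frac{789}{8} = \frac{161499}{8}$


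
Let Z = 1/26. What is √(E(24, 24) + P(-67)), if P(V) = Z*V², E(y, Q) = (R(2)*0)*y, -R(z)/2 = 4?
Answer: 67*√26/26 ≈ 13.140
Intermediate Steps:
R(z) = -8 (R(z) = -2*4 = -8)
Z = 1/26 ≈ 0.038462
E(y, Q) = 0 (E(y, Q) = (-8*0)*y = 0*y = 0)
P(V) = V²/26
√(E(24, 24) + P(-67)) = √(0 + (1/26)*(-67)²) = √(0 + (1/26)*4489) = √(0 + 4489/26) = √(4489/26) = 67*√26/26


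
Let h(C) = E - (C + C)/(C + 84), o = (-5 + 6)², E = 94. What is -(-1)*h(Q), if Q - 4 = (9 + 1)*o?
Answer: 656/7 ≈ 93.714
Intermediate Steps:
o = 1 (o = 1² = 1)
Q = 14 (Q = 4 + (9 + 1)*1 = 4 + 10*1 = 4 + 10 = 14)
h(C) = 94 - 2*C/(84 + C) (h(C) = 94 - (C + C)/(C + 84) = 94 - 2*C/(84 + C))
-(-1)*h(Q) = -(-1)*4*(1974 + 23*14)/(84 + 14) = -(-1)*4*(1974 + 322)/98 = -(-1)*4*(1/98)*2296 = -(-1)*656/7 = -1*(-656/7) = 656/7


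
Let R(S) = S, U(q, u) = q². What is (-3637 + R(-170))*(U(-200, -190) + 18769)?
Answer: -223733583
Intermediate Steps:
(-3637 + R(-170))*(U(-200, -190) + 18769) = (-3637 - 170)*((-200)² + 18769) = -3807*(40000 + 18769) = -3807*58769 = -223733583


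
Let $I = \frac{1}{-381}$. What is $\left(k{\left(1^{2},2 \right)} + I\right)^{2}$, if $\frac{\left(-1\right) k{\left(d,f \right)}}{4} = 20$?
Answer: $\frac{929091361}{145161} \approx 6400.4$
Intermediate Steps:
$k{\left(d,f \right)} = -80$ ($k{\left(d,f \right)} = \left(-4\right) 20 = -80$)
$I = - \frac{1}{381} \approx -0.0026247$
$\left(k{\left(1^{2},2 \right)} + I\right)^{2} = \left(-80 - \frac{1}{381}\right)^{2} = \left(- \frac{30481}{381}\right)^{2} = \frac{929091361}{145161}$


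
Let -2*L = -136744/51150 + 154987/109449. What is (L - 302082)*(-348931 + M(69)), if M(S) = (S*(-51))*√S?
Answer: 17881625510195451679/169645950 + 220412836117601009*√69/207345050 ≈ 1.1424e+11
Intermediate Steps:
M(S) = -51*S^(3/2) (M(S) = (-51*S)*√S = -51*S^(3/2))
L = 1173151501/1866105450 (L = -(-136744/51150 + 154987/109449)/2 = -(-136744*1/51150 + 154987*(1/109449))/2 = -(-68372/25575 + 154987/109449)/2 = -½*(-1173151501/933052725) = 1173151501/1866105450 ≈ 0.62866)
(L - 302082)*(-348931 + M(69)) = (1173151501/1866105450 - 302082)*(-348931 - 3519*√69) = -563715693395399*(-348931 - 3519*√69)/1866105450 = 17881625510195451679/169645950 + 220412836117601009*√69/207345050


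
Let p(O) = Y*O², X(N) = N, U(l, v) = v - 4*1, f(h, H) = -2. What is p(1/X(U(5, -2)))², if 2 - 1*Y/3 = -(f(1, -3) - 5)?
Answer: 25/144 ≈ 0.17361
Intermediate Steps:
U(l, v) = -4 + v (U(l, v) = v - 4 = -4 + v)
Y = -15 (Y = 6 - (-3)*(-2 - 5) = 6 - (-3)*(-7) = 6 - 3*7 = 6 - 21 = -15)
p(O) = -15*O²
p(1/X(U(5, -2)))² = (-15/(-4 - 2)²)² = (-15*(1/(-6))²)² = (-15*(-⅙)²)² = (-15*1/36)² = (-5/12)² = 25/144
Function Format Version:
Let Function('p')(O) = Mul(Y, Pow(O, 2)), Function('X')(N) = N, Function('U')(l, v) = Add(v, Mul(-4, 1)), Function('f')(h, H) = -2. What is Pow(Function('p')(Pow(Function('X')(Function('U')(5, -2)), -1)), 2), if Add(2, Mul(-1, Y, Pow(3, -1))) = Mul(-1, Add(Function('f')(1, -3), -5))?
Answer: Rational(25, 144) ≈ 0.17361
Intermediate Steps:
Function('U')(l, v) = Add(-4, v) (Function('U')(l, v) = Add(v, -4) = Add(-4, v))
Y = -15 (Y = Add(6, Mul(-3, Mul(-1, Add(-2, -5)))) = Add(6, Mul(-3, Mul(-1, -7))) = Add(6, Mul(-3, 7)) = Add(6, -21) = -15)
Function('p')(O) = Mul(-15, Pow(O, 2))
Pow(Function('p')(Pow(Function('X')(Function('U')(5, -2)), -1)), 2) = Pow(Mul(-15, Pow(Pow(Add(-4, -2), -1), 2)), 2) = Pow(Mul(-15, Pow(Pow(-6, -1), 2)), 2) = Pow(Mul(-15, Pow(Rational(-1, 6), 2)), 2) = Pow(Mul(-15, Rational(1, 36)), 2) = Pow(Rational(-5, 12), 2) = Rational(25, 144)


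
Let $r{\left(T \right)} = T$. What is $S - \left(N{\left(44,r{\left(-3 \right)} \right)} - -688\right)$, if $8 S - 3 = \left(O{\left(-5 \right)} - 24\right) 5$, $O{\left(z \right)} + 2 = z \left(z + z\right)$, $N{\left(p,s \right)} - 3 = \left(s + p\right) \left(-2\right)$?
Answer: $- \frac{4749}{8} \approx -593.63$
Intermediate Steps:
$N{\left(p,s \right)} = 3 - 2 p - 2 s$ ($N{\left(p,s \right)} = 3 + \left(s + p\right) \left(-2\right) = 3 + \left(p + s\right) \left(-2\right) = 3 - \left(2 p + 2 s\right) = 3 - 2 p - 2 s$)
$O{\left(z \right)} = -2 + 2 z^{2}$ ($O{\left(z \right)} = -2 + z \left(z + z\right) = -2 + z 2 z = -2 + 2 z^{2}$)
$S = \frac{123}{8}$ ($S = \frac{3}{8} + \frac{\left(\left(-2 + 2 \left(-5\right)^{2}\right) - 24\right) 5}{8} = \frac{3}{8} + \frac{\left(\left(-2 + 2 \cdot 25\right) - 24\right) 5}{8} = \frac{3}{8} + \frac{\left(\left(-2 + 50\right) - 24\right) 5}{8} = \frac{3}{8} + \frac{\left(48 - 24\right) 5}{8} = \frac{3}{8} + \frac{24 \cdot 5}{8} = \frac{3}{8} + \frac{1}{8} \cdot 120 = \frac{3}{8} + 15 = \frac{123}{8} \approx 15.375$)
$S - \left(N{\left(44,r{\left(-3 \right)} \right)} - -688\right) = \frac{123}{8} - \left(\left(3 - 88 - -6\right) - -688\right) = \frac{123}{8} - \left(\left(3 - 88 + 6\right) + 688\right) = \frac{123}{8} - \left(-79 + 688\right) = \frac{123}{8} - 609 = - \frac{4749}{8}$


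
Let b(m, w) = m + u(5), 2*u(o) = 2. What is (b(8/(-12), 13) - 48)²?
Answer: 20449/9 ≈ 2272.1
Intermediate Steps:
u(o) = 1 (u(o) = (½)*2 = 1)
b(m, w) = 1 + m (b(m, w) = m + 1 = 1 + m)
(b(8/(-12), 13) - 48)² = ((1 + 8/(-12)) - 48)² = ((1 + 8*(-1/12)) - 48)² = ((1 - ⅔) - 48)² = (⅓ - 48)² = (-143/3)² = 20449/9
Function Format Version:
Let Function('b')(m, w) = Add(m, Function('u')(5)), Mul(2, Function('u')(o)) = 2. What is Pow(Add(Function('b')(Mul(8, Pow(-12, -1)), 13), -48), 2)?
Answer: Rational(20449, 9) ≈ 2272.1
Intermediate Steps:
Function('u')(o) = 1 (Function('u')(o) = Mul(Rational(1, 2), 2) = 1)
Function('b')(m, w) = Add(1, m) (Function('b')(m, w) = Add(m, 1) = Add(1, m))
Pow(Add(Function('b')(Mul(8, Pow(-12, -1)), 13), -48), 2) = Pow(Add(Add(1, Mul(8, Pow(-12, -1))), -48), 2) = Pow(Add(Add(1, Mul(8, Rational(-1, 12))), -48), 2) = Pow(Add(Add(1, Rational(-2, 3)), -48), 2) = Pow(Add(Rational(1, 3), -48), 2) = Pow(Rational(-143, 3), 2) = Rational(20449, 9)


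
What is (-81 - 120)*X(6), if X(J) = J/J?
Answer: -201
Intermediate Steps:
X(J) = 1
(-81 - 120)*X(6) = (-81 - 120)*1 = -201*1 = -201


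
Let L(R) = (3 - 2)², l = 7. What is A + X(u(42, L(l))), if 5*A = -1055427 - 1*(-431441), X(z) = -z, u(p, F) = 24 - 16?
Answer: -624026/5 ≈ -1.2481e+5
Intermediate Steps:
L(R) = 1 (L(R) = 1² = 1)
u(p, F) = 8
A = -623986/5 (A = (-1055427 - 1*(-431441))/5 = (-1055427 + 431441)/5 = (⅕)*(-623986) = -623986/5 ≈ -1.2480e+5)
A + X(u(42, L(l))) = -623986/5 - 1*8 = -623986/5 - 8 = -624026/5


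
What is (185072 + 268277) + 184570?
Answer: 637919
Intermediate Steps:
(185072 + 268277) + 184570 = 453349 + 184570 = 637919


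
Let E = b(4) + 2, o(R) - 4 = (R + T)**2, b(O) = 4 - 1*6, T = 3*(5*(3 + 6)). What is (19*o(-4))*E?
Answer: 0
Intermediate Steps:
T = 135 (T = 3*(5*9) = 3*45 = 135)
b(O) = -2 (b(O) = 4 - 6 = -2)
o(R) = 4 + (135 + R)**2 (o(R) = 4 + (R + 135)**2 = 4 + (135 + R)**2)
E = 0 (E = -2 + 2 = 0)
(19*o(-4))*E = (19*(4 + (135 - 4)**2))*0 = (19*(4 + 131**2))*0 = (19*(4 + 17161))*0 = (19*17165)*0 = 326135*0 = 0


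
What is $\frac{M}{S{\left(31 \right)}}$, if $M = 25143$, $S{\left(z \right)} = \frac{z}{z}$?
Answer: $25143$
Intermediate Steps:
$S{\left(z \right)} = 1$
$\frac{M}{S{\left(31 \right)}} = \frac{25143}{1} = 25143 \cdot 1 = 25143$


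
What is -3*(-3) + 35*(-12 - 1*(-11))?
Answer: -26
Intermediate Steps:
-3*(-3) + 35*(-12 - 1*(-11)) = 9 + 35*(-12 + 11) = 9 + 35*(-1) = 9 - 35 = -26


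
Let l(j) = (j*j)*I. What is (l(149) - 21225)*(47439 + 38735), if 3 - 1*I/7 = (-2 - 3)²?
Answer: -296453985146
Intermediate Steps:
I = -154 (I = 21 - 7*(-2 - 3)² = 21 - 7*(-5)² = 21 - 7*25 = 21 - 175 = -154)
l(j) = -154*j² (l(j) = (j*j)*(-154) = j²*(-154) = -154*j²)
(l(149) - 21225)*(47439 + 38735) = (-154*149² - 21225)*(47439 + 38735) = (-154*22201 - 21225)*86174 = (-3418954 - 21225)*86174 = -3440179*86174 = -296453985146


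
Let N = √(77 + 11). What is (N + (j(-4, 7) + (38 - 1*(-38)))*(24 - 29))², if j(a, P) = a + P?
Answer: 156113 - 1580*√22 ≈ 1.4870e+5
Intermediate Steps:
j(a, P) = P + a
N = 2*√22 (N = √88 = 2*√22 ≈ 9.3808)
(N + (j(-4, 7) + (38 - 1*(-38)))*(24 - 29))² = (2*√22 + ((7 - 4) + (38 - 1*(-38)))*(24 - 29))² = (2*√22 + (3 + (38 + 38))*(-5))² = (2*√22 + (3 + 76)*(-5))² = (2*√22 + 79*(-5))² = (2*√22 - 395)² = (-395 + 2*√22)²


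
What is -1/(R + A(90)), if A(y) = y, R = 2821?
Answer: -1/2911 ≈ -0.00034352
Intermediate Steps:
-1/(R + A(90)) = -1/(2821 + 90) = -1/2911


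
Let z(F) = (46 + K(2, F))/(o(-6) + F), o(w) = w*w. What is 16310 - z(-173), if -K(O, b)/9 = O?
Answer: 2234498/137 ≈ 16310.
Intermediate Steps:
K(O, b) = -9*O
o(w) = w²
z(F) = 28/(36 + F) (z(F) = (46 - 9*2)/((-6)² + F) = (46 - 18)/(36 + F) = 28/(36 + F))
16310 - z(-173) = 16310 - 28/(36 - 173) = 16310 - 28/(-137) = 16310 - 28*(-1)/137 = 16310 - 1*(-28/137) = 16310 + 28/137 = 2234498/137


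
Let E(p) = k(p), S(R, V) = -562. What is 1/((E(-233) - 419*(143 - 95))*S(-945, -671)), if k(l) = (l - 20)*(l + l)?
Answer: -1/54955732 ≈ -1.8196e-8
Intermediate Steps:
k(l) = 2*l*(-20 + l) (k(l) = (-20 + l)*(2*l) = 2*l*(-20 + l))
E(p) = 2*p*(-20 + p)
1/((E(-233) - 419*(143 - 95))*S(-945, -671)) = 1/((2*(-233)*(-20 - 233) - 419*(143 - 95))*(-562)) = -1/562/(2*(-233)*(-253) - 419*48) = -1/562/(117898 - 20112) = -1/562/97786 = (1/97786)*(-1/562) = -1/54955732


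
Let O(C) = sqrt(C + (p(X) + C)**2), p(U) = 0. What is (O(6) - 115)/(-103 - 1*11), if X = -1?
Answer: 115/114 - sqrt(42)/114 ≈ 0.95192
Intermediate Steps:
O(C) = sqrt(C + C**2) (O(C) = sqrt(C + (0 + C)**2) = sqrt(C + C**2))
(O(6) - 115)/(-103 - 1*11) = (sqrt(6*(1 + 6)) - 115)/(-103 - 1*11) = (sqrt(6*7) - 115)/(-103 - 11) = (sqrt(42) - 115)/(-114) = -(-115 + sqrt(42))/114 = 115/114 - sqrt(42)/114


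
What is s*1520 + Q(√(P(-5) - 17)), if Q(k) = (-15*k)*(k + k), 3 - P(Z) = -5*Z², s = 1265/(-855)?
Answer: -50210/9 ≈ -5578.9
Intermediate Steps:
s = -253/171 (s = 1265*(-1/855) = -253/171 ≈ -1.4795)
P(Z) = 3 + 5*Z² (P(Z) = 3 - (-5)*Z² = 3 + 5*Z²)
Q(k) = -30*k² (Q(k) = (-15*k)*(2*k) = -30*k²)
s*1520 + Q(√(P(-5) - 17)) = -253/171*1520 - (-420 + 3750) = -20240/9 - (-420 + 3750) = -20240/9 - 30*(√((3 + 125) - 17))² = -20240/9 - 30*(√(128 - 17))² = -20240/9 - 30*(√111)² = -20240/9 - 30*111 = -20240/9 - 3330 = -50210/9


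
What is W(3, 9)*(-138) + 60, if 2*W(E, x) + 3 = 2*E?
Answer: -147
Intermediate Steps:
W(E, x) = -3/2 + E (W(E, x) = -3/2 + (2*E)/2 = -3/2 + E)
W(3, 9)*(-138) + 60 = (-3/2 + 3)*(-138) + 60 = (3/2)*(-138) + 60 = -207 + 60 = -147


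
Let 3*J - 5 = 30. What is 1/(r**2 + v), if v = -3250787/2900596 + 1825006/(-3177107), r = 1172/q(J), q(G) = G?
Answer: 11288992223320700/113905281247575480007 ≈ 9.9109e-5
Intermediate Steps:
J = 35/3 (J = 5/3 + (1/3)*30 = 5/3 + 10 = 35/3 ≈ 11.667)
r = 3516/35 (r = 1172/(35/3) = 1172*(3/35) = 3516/35 ≈ 100.46)
v = -15621703236785/9215503855772 (v = -3250787*1/2900596 + 1825006*(-1/3177107) = -3250787/2900596 - 1825006/3177107 = -15621703236785/9215503855772 ≈ -1.6952)
1/(r**2 + v) = 1/((3516/35)**2 - 15621703236785/9215503855772) = 1/(12362256/1225 - 15621703236785/9215503855772) = 1/(113905281247575480007/11288992223320700) = 11288992223320700/113905281247575480007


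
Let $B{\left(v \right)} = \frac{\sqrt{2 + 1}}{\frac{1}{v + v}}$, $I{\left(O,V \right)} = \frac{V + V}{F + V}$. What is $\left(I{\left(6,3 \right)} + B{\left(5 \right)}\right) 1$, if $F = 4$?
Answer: $\frac{6}{7} + 10 \sqrt{3} \approx 18.178$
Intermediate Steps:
$I{\left(O,V \right)} = \frac{2 V}{4 + V}$ ($I{\left(O,V \right)} = \frac{V + V}{4 + V} = \frac{2 V}{4 + V}$)
$B{\left(v \right)} = 2 v \sqrt{3}$ ($B{\left(v \right)} = \frac{\sqrt{3}}{\frac{1}{2 v}} = \frac{\sqrt{3}}{\frac{1}{2} \frac{1}{v}} = \sqrt{3} \cdot 2 v = 2 v \sqrt{3}$)
$\left(I{\left(6,3 \right)} + B{\left(5 \right)}\right) 1 = \left(2 \cdot 3 \frac{1}{4 + 3} + 2 \cdot 5 \sqrt{3}\right) 1 = \left(2 \cdot 3 \cdot \frac{1}{7} + 10 \sqrt{3}\right) 1 = \left(\frac{6}{7} + 10 \sqrt{3}\right) 1 = \frac{6}{7} + 10 \sqrt{3}$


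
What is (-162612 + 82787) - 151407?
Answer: -231232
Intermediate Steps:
(-162612 + 82787) - 151407 = -79825 - 151407 = -231232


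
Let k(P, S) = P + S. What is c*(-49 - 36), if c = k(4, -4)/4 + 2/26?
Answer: -85/13 ≈ -6.5385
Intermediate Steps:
c = 1/13 (c = (4 - 4)/4 + 2/26 = 0*(1/4) + 2*(1/26) = 0 + 1/13 = 1/13 ≈ 0.076923)
c*(-49 - 36) = (-49 - 36)/13 = (1/13)*(-85) = -85/13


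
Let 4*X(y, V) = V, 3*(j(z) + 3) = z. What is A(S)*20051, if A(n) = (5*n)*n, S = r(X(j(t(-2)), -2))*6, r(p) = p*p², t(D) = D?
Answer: 902295/16 ≈ 56393.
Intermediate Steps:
j(z) = -3 + z/3
X(y, V) = V/4
r(p) = p³
S = -¾ (S = ((¼)*(-2))³*6 = (-½)³*6 = -⅛*6 = -¾ ≈ -0.75000)
A(n) = 5*n²
A(S)*20051 = (5*(-¾)²)*20051 = (5*(9/16))*20051 = (45/16)*20051 = 902295/16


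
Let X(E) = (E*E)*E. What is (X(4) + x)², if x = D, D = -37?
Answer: 729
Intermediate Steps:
X(E) = E³ (X(E) = E²*E = E³)
x = -37
(X(4) + x)² = (4³ - 37)² = (64 - 37)² = 27² = 729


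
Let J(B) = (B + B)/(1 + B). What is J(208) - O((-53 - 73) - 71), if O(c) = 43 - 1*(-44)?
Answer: -17767/209 ≈ -85.010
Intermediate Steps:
J(B) = 2*B/(1 + B) (J(B) = (2*B)/(1 + B) = 2*B/(1 + B))
O(c) = 87 (O(c) = 43 + 44 = 87)
J(208) - O((-53 - 73) - 71) = 2*208/(1 + 208) - 1*87 = 2*208/209 - 87 = 2*208*(1/209) - 87 = 416/209 - 87 = -17767/209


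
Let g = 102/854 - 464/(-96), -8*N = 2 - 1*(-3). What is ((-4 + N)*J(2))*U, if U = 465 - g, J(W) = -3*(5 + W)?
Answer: 43609717/976 ≈ 44682.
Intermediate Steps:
N = -5/8 (N = -(2 - 1*(-3))/8 = -(2 + 3)/8 = -⅛*5 = -5/8 ≈ -0.62500)
g = 12689/2562 (g = 102*(1/854) - 464*(-1/96) = 51/427 + 29/6 = 12689/2562 ≈ 4.9528)
J(W) = -15 - 3*W
U = 1178641/2562 (U = 465 - 1*12689/2562 = 465 - 12689/2562 = 1178641/2562 ≈ 460.05)
((-4 + N)*J(2))*U = ((-4 - 5/8)*(-15 - 3*2))*(1178641/2562) = -37*(-15 - 6)/8*(1178641/2562) = -37/8*(-21)*(1178641/2562) = (777/8)*(1178641/2562) = 43609717/976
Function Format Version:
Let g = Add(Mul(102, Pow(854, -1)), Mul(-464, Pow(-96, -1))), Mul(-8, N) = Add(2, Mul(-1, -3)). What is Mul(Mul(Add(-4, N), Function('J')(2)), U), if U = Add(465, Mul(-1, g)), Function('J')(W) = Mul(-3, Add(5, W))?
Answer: Rational(43609717, 976) ≈ 44682.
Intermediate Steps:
N = Rational(-5, 8) (N = Mul(Rational(-1, 8), Add(2, Mul(-1, -3))) = Mul(Rational(-1, 8), Add(2, 3)) = Mul(Rational(-1, 8), 5) = Rational(-5, 8) ≈ -0.62500)
g = Rational(12689, 2562) (g = Add(Mul(102, Rational(1, 854)), Mul(-464, Rational(-1, 96))) = Add(Rational(51, 427), Rational(29, 6)) = Rational(12689, 2562) ≈ 4.9528)
Function('J')(W) = Add(-15, Mul(-3, W))
U = Rational(1178641, 2562) (U = Add(465, Mul(-1, Rational(12689, 2562))) = Add(465, Rational(-12689, 2562)) = Rational(1178641, 2562) ≈ 460.05)
Mul(Mul(Add(-4, N), Function('J')(2)), U) = Mul(Mul(Add(-4, Rational(-5, 8)), Add(-15, Mul(-3, 2))), Rational(1178641, 2562)) = Mul(Mul(Rational(-37, 8), Add(-15, -6)), Rational(1178641, 2562)) = Mul(Mul(Rational(-37, 8), -21), Rational(1178641, 2562)) = Mul(Rational(777, 8), Rational(1178641, 2562)) = Rational(43609717, 976)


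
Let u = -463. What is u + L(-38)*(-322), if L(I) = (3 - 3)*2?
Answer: -463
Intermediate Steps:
L(I) = 0 (L(I) = 0*2 = 0)
u + L(-38)*(-322) = -463 + 0*(-322) = -463 + 0 = -463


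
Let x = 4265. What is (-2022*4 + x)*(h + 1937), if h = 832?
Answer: -10585887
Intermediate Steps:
(-2022*4 + x)*(h + 1937) = (-2022*4 + 4265)*(832 + 1937) = (-8088 + 4265)*2769 = -3823*2769 = -10585887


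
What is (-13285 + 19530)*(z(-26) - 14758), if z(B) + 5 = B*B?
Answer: -87973315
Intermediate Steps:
z(B) = -5 + B**2 (z(B) = -5 + B*B = -5 + B**2)
(-13285 + 19530)*(z(-26) - 14758) = (-13285 + 19530)*((-5 + (-26)**2) - 14758) = 6245*((-5 + 676) - 14758) = 6245*(671 - 14758) = 6245*(-14087) = -87973315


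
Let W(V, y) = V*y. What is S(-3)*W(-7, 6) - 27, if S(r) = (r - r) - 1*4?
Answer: 141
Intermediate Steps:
S(r) = -4 (S(r) = 0 - 4 = -4)
S(-3)*W(-7, 6) - 27 = -(-28)*6 - 27 = -4*(-42) - 27 = 168 - 27 = 141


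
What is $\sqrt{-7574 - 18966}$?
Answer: $2 i \sqrt{6635} \approx 162.91 i$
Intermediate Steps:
$\sqrt{-7574 - 18966} = \sqrt{-26540} = 2 i \sqrt{6635}$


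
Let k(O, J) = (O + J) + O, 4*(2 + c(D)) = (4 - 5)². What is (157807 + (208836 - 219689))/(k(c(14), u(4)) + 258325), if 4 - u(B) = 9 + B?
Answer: 293908/516625 ≈ 0.56890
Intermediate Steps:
u(B) = -5 - B (u(B) = 4 - (9 + B) = 4 + (-9 - B) = -5 - B)
c(D) = -7/4 (c(D) = -2 + (4 - 5)²/4 = -2 + (¼)*(-1)² = -2 + (¼)*1 = -2 + ¼ = -7/4)
k(O, J) = J + 2*O (k(O, J) = (J + O) + O = J + 2*O)
(157807 + (208836 - 219689))/(k(c(14), u(4)) + 258325) = (157807 + (208836 - 219689))/(((-5 - 1*4) + 2*(-7/4)) + 258325) = (157807 - 10853)/(((-5 - 4) - 7/2) + 258325) = 146954/((-9 - 7/2) + 258325) = 146954/(-25/2 + 258325) = 146954/(516625/2) = 146954*(2/516625) = 293908/516625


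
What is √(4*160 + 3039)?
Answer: √3679 ≈ 60.655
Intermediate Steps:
√(4*160 + 3039) = √(640 + 3039) = √3679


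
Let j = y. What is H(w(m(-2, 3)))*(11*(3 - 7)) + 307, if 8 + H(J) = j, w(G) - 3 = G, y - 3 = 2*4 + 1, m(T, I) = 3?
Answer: 131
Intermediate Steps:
y = 12 (y = 3 + (2*4 + 1) = 3 + (8 + 1) = 3 + 9 = 12)
w(G) = 3 + G
j = 12
H(J) = 4 (H(J) = -8 + 12 = 4)
H(w(m(-2, 3)))*(11*(3 - 7)) + 307 = 4*(11*(3 - 7)) + 307 = 4*(11*(-4)) + 307 = 4*(-44) + 307 = -176 + 307 = 131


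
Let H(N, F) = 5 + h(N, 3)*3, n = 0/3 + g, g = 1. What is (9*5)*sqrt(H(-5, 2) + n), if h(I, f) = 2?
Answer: 90*sqrt(3) ≈ 155.88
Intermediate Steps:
n = 1 (n = 0/3 + 1 = 0*(1/3) + 1 = 0 + 1 = 1)
H(N, F) = 11 (H(N, F) = 5 + 2*3 = 5 + 6 = 11)
(9*5)*sqrt(H(-5, 2) + n) = (9*5)*sqrt(11 + 1) = 45*sqrt(12) = 45*(2*sqrt(3)) = 90*sqrt(3)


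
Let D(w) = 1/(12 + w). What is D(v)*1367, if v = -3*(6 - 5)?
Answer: 1367/9 ≈ 151.89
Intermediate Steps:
v = -3 (v = -3*1 = -3)
D(v)*1367 = 1367/(12 - 3) = 1367/9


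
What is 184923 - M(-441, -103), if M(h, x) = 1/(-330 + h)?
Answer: 142575634/771 ≈ 1.8492e+5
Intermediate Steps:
184923 - M(-441, -103) = 184923 - 1/(-330 - 441) = 184923 - 1/(-771) = 184923 - 1*(-1/771) = 184923 + 1/771 = 142575634/771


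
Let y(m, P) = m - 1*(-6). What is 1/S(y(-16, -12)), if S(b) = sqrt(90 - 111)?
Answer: -I*sqrt(21)/21 ≈ -0.21822*I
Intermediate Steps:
y(m, P) = 6 + m (y(m, P) = m + 6 = 6 + m)
S(b) = I*sqrt(21) (S(b) = sqrt(-21) = I*sqrt(21))
1/S(y(-16, -12)) = 1/(I*sqrt(21)) = -I*sqrt(21)/21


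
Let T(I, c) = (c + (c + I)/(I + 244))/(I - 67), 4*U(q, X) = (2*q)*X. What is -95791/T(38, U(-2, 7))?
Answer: -27013062/67 ≈ -4.0318e+5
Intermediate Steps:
U(q, X) = X*q/2 (U(q, X) = ((2*q)*X)/4 = (2*X*q)/4 = X*q/2)
T(I, c) = (c + (I + c)/(244 + I))/(-67 + I)
-95791/T(38, U(-2, 7)) = -95791*(-16348 + 38² + 177*38)/(38 + 245*((½)*7*(-2)) + 38*((½)*7*(-2))) = -95791*(-16348 + 1444 + 6726)/(38 + 245*(-7) + 38*(-7)) = -95791*(-8178/(38 - 1715 - 266)) = -95791/((-1/8178*(-1943))) = -95791/67/282 = -95791*282/67 = -27013062/67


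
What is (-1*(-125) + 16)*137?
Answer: 19317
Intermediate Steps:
(-1*(-125) + 16)*137 = (125 + 16)*137 = 141*137 = 19317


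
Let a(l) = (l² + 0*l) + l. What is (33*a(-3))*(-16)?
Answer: -3168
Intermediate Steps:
a(l) = l + l² (a(l) = (l² + 0) + l = l² + l = l + l²)
(33*a(-3))*(-16) = (33*(-3*(1 - 3)))*(-16) = (33*(-3*(-2)))*(-16) = (33*6)*(-16) = 198*(-16) = -3168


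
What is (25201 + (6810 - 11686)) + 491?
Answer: 20816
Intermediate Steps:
(25201 + (6810 - 11686)) + 491 = (25201 - 4876) + 491 = 20325 + 491 = 20816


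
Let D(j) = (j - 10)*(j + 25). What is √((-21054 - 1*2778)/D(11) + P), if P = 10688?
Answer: 3*√1114 ≈ 100.13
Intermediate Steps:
D(j) = (-10 + j)*(25 + j)
√((-21054 - 1*2778)/D(11) + P) = √((-21054 - 1*2778)/(-250 + 11² + 15*11) + 10688) = √((-21054 - 2778)/(-250 + 121 + 165) + 10688) = √(-23832/36 + 10688) = √(-23832*1/36 + 10688) = √(-662 + 10688) = √10026 = 3*√1114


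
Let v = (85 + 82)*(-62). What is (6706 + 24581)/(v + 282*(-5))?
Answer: -31287/11764 ≈ -2.6596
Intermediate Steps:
v = -10354 (v = 167*(-62) = -10354)
(6706 + 24581)/(v + 282*(-5)) = (6706 + 24581)/(-10354 + 282*(-5)) = 31287/(-10354 - 1410) = 31287/(-11764) = 31287*(-1/11764) = -31287/11764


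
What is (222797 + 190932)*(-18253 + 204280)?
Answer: 76964764683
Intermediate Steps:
(222797 + 190932)*(-18253 + 204280) = 413729*186027 = 76964764683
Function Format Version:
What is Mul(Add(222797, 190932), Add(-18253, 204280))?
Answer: 76964764683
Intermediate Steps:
Mul(Add(222797, 190932), Add(-18253, 204280)) = Mul(413729, 186027) = 76964764683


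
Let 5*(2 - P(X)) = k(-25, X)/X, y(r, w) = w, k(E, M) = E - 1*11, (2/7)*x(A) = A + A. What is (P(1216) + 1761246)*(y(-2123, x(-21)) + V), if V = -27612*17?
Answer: -1257033558890919/1520 ≈ -8.2700e+11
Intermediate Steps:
x(A) = 7*A (x(A) = 7*(A + A)/2 = 7*(2*A)/2 = 7*A)
V = -469404
k(E, M) = -11 + E (k(E, M) = E - 11 = -11 + E)
P(X) = 2 + 36/(5*X) (P(X) = 2 - (-11 - 25)/(5*X) = 2 - (-36)/(5*X) = 2 + 36/(5*X))
(P(1216) + 1761246)*(y(-2123, x(-21)) + V) = ((2 + (36/5)/1216) + 1761246)*(7*(-21) - 469404) = ((2 + (36/5)*(1/1216)) + 1761246)*(-147 - 469404) = ((2 + 9/1520) + 1761246)*(-469551) = (3049/1520 + 1761246)*(-469551) = (2677096969/1520)*(-469551) = -1257033558890919/1520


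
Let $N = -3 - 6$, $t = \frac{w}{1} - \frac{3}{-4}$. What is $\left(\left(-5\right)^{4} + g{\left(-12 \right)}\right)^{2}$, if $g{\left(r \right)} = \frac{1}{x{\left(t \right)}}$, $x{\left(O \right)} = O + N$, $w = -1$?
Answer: $\frac{534580641}{1369} \approx 3.9049 \cdot 10^{5}$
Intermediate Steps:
$t = - \frac{1}{4}$ ($t = - 1^{-1} - \frac{3}{-4} = \left(-1\right) 1 - - \frac{3}{4} = -1 + \frac{3}{4} = - \frac{1}{4} \approx -0.25$)
$N = -9$ ($N = -3 - 6 = -9$)
$x{\left(O \right)} = -9 + O$ ($x{\left(O \right)} = O - 9 = -9 + O$)
$g{\left(r \right)} = - \frac{4}{37}$ ($g{\left(r \right)} = \frac{1}{-9 - \frac{1}{4}} = \frac{1}{- \frac{37}{4}} = - \frac{4}{37}$)
$\left(\left(-5\right)^{4} + g{\left(-12 \right)}\right)^{2} = \left(\left(-5\right)^{4} - \frac{4}{37}\right)^{2} = \left(625 - \frac{4}{37}\right)^{2} = \left(\frac{23121}{37}\right)^{2} = \frac{534580641}{1369}$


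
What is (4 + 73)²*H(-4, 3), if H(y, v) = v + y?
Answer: -5929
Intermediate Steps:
(4 + 73)²*H(-4, 3) = (4 + 73)²*(3 - 4) = 77²*(-1) = 5929*(-1) = -5929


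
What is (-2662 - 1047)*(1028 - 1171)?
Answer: 530387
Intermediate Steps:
(-2662 - 1047)*(1028 - 1171) = -3709*(-143) = 530387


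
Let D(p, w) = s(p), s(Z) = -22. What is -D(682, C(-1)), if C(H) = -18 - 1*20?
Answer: 22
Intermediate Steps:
C(H) = -38 (C(H) = -18 - 20 = -38)
D(p, w) = -22
-D(682, C(-1)) = -1*(-22) = 22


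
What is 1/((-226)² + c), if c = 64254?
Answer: 1/115330 ≈ 8.6708e-6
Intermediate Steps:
1/((-226)² + c) = 1/((-226)² + 64254) = 1/(51076 + 64254) = 1/115330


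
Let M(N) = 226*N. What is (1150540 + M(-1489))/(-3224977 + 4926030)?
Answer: 814026/1701053 ≈ 0.47854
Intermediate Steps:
(1150540 + M(-1489))/(-3224977 + 4926030) = (1150540 + 226*(-1489))/(-3224977 + 4926030) = (1150540 - 336514)/1701053 = 814026*(1/1701053) = 814026/1701053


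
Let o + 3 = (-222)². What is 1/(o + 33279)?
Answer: 1/82560 ≈ 1.2112e-5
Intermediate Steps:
o = 49281 (o = -3 + (-222)² = -3 + 49284 = 49281)
1/(o + 33279) = 1/(49281 + 33279) = 1/82560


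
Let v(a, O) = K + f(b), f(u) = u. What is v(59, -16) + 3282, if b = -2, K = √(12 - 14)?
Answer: 3280 + I*√2 ≈ 3280.0 + 1.4142*I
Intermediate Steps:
K = I*√2 (K = √(-2) = I*√2 ≈ 1.4142*I)
v(a, O) = -2 + I*√2 (v(a, O) = I*√2 - 2 = -2 + I*√2)
v(59, -16) + 3282 = (-2 + I*√2) + 3282 = 3280 + I*√2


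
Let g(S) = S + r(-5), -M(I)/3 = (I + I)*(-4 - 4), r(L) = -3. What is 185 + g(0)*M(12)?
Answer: -1543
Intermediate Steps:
M(I) = 48*I (M(I) = -3*(I + I)*(-4 - 4) = -3*2*I*(-8) = -(-48)*I = 48*I)
g(S) = -3 + S (g(S) = S - 3 = -3 + S)
185 + g(0)*M(12) = 185 + (-3 + 0)*(48*12) = 185 - 3*576 = 185 - 1728 = -1543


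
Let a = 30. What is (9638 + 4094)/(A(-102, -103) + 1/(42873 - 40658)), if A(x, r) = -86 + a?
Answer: -30416380/124039 ≈ -245.22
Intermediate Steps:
A(x, r) = -56 (A(x, r) = -86 + 30 = -56)
(9638 + 4094)/(A(-102, -103) + 1/(42873 - 40658)) = (9638 + 4094)/(-56 + 1/(42873 - 40658)) = 13732/(-56 + 1/2215) = 13732/(-124039/2215) = 13732*(-2215/124039) = -30416380/124039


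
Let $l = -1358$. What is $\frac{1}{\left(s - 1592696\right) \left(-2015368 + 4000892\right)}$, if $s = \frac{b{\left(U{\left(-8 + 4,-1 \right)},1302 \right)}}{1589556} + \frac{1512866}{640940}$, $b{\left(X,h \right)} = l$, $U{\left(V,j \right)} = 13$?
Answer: $- \frac{63675626415}{201363435870303839101696} \approx -3.1622 \cdot 10^{-13}$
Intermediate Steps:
$b{\left(X,h \right)} = -1358$
$s = \frac{150244676936}{63675626415}$ ($s = - \frac{1358}{1589556} + \frac{1512866}{640940} = \left(-1358\right) \frac{1}{1589556} + 1512866 \cdot \frac{1}{640940} = - \frac{679}{794778} + \frac{756433}{320470} = \frac{150244676936}{63675626415} \approx 2.3595$)
$\frac{1}{\left(s - 1592696\right) \left(-2015368 + 4000892\right)} = \frac{1}{\left(\frac{150244676936}{63675626415} - 1592696\right) \left(-2015368 + 4000892\right)} = \frac{1}{\left(- \frac{101415765243987904}{63675626415}\right) 1985524} = \frac{1}{- \frac{201363435870303839101696}{63675626415}} = - \frac{63675626415}{201363435870303839101696}$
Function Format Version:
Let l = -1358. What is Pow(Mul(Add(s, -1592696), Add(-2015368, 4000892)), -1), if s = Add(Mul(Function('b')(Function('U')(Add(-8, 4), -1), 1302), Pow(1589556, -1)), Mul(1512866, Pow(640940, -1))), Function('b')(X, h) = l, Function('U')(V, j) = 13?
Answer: Rational(-63675626415, 201363435870303839101696) ≈ -3.1622e-13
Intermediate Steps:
Function('b')(X, h) = -1358
s = Rational(150244676936, 63675626415) (s = Add(Mul(-1358, Pow(1589556, -1)), Mul(1512866, Pow(640940, -1))) = Add(Mul(-1358, Rational(1, 1589556)), Mul(1512866, Rational(1, 640940))) = Add(Rational(-679, 794778), Rational(756433, 320470)) = Rational(150244676936, 63675626415) ≈ 2.3595)
Pow(Mul(Add(s, -1592696), Add(-2015368, 4000892)), -1) = Pow(Mul(Add(Rational(150244676936, 63675626415), -1592696), Add(-2015368, 4000892)), -1) = Pow(Mul(Rational(-101415765243987904, 63675626415), 1985524), -1) = Pow(Rational(-201363435870303839101696, 63675626415), -1) = Rational(-63675626415, 201363435870303839101696)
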